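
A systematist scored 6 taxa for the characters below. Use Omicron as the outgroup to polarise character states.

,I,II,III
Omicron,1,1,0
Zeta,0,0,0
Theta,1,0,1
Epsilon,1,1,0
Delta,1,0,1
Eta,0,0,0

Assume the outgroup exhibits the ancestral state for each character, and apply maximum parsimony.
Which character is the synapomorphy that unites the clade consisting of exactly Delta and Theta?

Character polarity is set by the outgroup: the derived state is whichever differs from the outgroup's state, so for I, II the derived state is '0', and for the remaining characters it is '1'.
I (derived state '0') is shared by Eta and Zeta — a synapomorphy uniting that clade.
Only Delta, Eta, Theta, and Zeta show the derived state '0' for II, supporting them as a clade.
Only Delta and Theta show the derived state '1' for III, supporting them as a clade.
Most parsimonious ingroup topology: (((Zeta,Eta),(Theta,Delta)),Epsilon).
The clade {Delta, Theta} is supported by III: its derived state '1' occurs in exactly those taxa and in no other taxon (including the outgroup).

III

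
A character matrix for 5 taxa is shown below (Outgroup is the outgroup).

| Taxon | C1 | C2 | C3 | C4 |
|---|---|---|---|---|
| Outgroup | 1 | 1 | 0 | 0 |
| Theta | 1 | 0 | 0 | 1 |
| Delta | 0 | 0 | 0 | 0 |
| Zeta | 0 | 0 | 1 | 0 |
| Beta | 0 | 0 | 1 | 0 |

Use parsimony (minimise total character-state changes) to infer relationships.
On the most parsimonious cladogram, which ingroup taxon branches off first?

Theta

Character polarity is set by the outgroup: the derived state is whichever differs from the outgroup's state, so for C1, C2 the derived state is '0', and for the remaining characters it is '1'.
C1: derived state '0' in Beta, Delta, and Zeta only — synapomorphy for {Beta, Delta, Zeta}.
C2 (derived state '0') is shared by all ingroup taxa — unites the whole ingroup.
C3: derived state '1' in Beta and Zeta only — synapomorphy for {Beta, Zeta}.
C4: derived state '1' in Theta only — an autapomorphy, so it tells us nothing about relationships among taxa.
Most parsimonious ingroup topology: (Theta,(Delta,(Zeta,Beta))).
Theta is sister to the clade containing all other ingroup taxa, so it is the earliest-diverging (most basal) ingroup lineage.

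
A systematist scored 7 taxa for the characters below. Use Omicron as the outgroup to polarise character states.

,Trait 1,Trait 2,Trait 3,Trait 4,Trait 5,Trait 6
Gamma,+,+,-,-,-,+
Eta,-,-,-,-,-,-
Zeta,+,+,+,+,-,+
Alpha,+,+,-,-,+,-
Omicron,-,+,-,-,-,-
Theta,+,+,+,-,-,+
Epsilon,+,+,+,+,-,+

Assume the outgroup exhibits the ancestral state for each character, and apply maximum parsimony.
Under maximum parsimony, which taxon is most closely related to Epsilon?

Character polarity is set by the outgroup: the derived state is whichever differs from the outgroup's state, so for Trait 2 the derived state is '-', and for the remaining characters it is '+'.
Trait 1: derived state '+' in Alpha, Epsilon, Gamma, Theta, and Zeta only — synapomorphy for {Alpha, Epsilon, Gamma, Theta, Zeta}.
Trait 2 (derived state '-') is unique to Eta (autapomorphy; uninformative for grouping).
Only Epsilon, Theta, and Zeta show the derived state '+' for Trait 3, supporting them as a clade.
Trait 4: derived state '+' in Epsilon and Zeta only — synapomorphy for {Epsilon, Zeta}.
Trait 5: derived state '+' in Alpha only — an autapomorphy, so it tells us nothing about relationships among taxa.
Trait 6: derived state '+' in Epsilon, Gamma, Theta, and Zeta only — synapomorphy for {Epsilon, Gamma, Theta, Zeta}.
Most parsimonious ingroup topology: (((((Zeta,Epsilon),Theta),Gamma),Alpha),Eta).
Epsilon and Zeta form a cherry on this tree, so they are sister taxa.

Zeta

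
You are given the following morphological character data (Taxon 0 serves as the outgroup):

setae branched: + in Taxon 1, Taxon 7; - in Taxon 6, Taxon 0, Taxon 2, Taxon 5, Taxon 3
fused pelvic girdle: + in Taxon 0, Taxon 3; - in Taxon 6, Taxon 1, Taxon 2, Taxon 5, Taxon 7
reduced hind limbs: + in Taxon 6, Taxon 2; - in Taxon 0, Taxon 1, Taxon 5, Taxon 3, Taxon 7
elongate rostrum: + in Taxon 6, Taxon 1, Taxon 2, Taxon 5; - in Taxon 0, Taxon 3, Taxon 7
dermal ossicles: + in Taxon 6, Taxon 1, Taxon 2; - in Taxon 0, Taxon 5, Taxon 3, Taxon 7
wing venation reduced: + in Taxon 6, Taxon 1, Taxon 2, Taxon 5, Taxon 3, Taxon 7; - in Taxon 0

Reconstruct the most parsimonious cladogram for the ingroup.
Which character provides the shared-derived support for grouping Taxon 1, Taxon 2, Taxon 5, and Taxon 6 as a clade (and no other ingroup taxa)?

Character polarity is set by the outgroup: the derived state is whichever differs from the outgroup's state, so for fused pelvic girdle the derived state is '-', and for the remaining characters it is '+'.
setae branched (state '+') occurs in Taxon 1 and Taxon 7 but conflicts with the nesting implied by the other characters — most parsimoniously interpreted as homoplasy.
fused pelvic girdle (derived state '-') is shared by Taxon 1, Taxon 2, Taxon 5, Taxon 6, and Taxon 7 — a synapomorphy uniting that clade.
reduced hind limbs (derived state '+') is shared by Taxon 2 and Taxon 6 — a synapomorphy uniting that clade.
elongate rostrum (derived state '+') is shared by Taxon 1, Taxon 2, Taxon 5, and Taxon 6 — a synapomorphy uniting that clade.
Only Taxon 1, Taxon 2, and Taxon 6 show the derived state '+' for dermal ossicles, supporting them as a clade.
wing venation reduced (derived state '+') is shared by all ingroup taxa — unites the whole ingroup.
Most parsimonious ingroup topology: (Taxon 3,((Taxon 5,(Taxon 1,(Taxon 6,Taxon 2))),Taxon 7)).
The clade {Taxon 1, Taxon 2, Taxon 5, Taxon 6} is supported by elongate rostrum: its derived state '+' occurs in exactly those taxa and in no other taxon (including the outgroup).

elongate rostrum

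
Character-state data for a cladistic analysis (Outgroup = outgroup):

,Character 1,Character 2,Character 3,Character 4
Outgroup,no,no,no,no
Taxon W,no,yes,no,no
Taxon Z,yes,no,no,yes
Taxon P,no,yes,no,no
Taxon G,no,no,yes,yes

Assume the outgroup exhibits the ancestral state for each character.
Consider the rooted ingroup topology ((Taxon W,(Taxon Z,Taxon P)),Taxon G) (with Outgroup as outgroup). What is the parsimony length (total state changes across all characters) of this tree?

Map each character onto ((Taxon W,(Taxon Z,Taxon P)),Taxon G) (rooted by Outgroup) and count the minimum state changes it requires (Fitch parsimony):
Character 1: 1; Character 2: 2; Character 3: 1; Character 4: 2.
Total tree length = 6.

6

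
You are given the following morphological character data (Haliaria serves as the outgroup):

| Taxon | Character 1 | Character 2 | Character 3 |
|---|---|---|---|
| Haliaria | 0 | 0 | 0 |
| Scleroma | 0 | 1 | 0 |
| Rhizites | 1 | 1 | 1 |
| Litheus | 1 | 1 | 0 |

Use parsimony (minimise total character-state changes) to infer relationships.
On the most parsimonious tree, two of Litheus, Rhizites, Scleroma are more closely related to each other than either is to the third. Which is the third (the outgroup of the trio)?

The outgroup has state '0' for every character, so '1' is the derived state throughout.
Character 1: derived state '1' in Litheus and Rhizites only — synapomorphy for {Litheus, Rhizites}.
Character 2 (derived state '1') is shared by all ingroup taxa — unites the whole ingroup.
Character 3 (derived state '1') is unique to Rhizites (autapomorphy; uninformative for grouping).
Most parsimonious ingroup topology: (Scleroma,(Rhizites,Litheus)).
Litheus and Rhizites share a more recent common ancestor with each other than either does with Scleroma, so Scleroma is the least closely related of the three.

Scleroma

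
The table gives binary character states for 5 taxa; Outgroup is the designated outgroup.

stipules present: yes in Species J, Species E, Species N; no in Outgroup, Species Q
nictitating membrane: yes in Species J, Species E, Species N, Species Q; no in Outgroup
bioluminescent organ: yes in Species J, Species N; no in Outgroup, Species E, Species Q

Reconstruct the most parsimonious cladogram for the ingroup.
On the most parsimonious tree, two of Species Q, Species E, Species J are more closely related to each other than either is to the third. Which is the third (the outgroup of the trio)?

The outgroup has state 'no' for every character, so 'yes' is the derived state throughout.
stipules present (derived state 'yes') is shared by Species E, Species J, and Species N — a synapomorphy uniting that clade.
nictitating membrane (derived state 'yes') is shared by all ingroup taxa — unites the whole ingroup.
bioluminescent organ (derived state 'yes') is shared by Species J and Species N — a synapomorphy uniting that clade.
Most parsimonious ingroup topology: (((Species J,Species N),Species E),Species Q).
Species J and Species E share a more recent common ancestor with each other than either does with Species Q, so Species Q is the least closely related of the three.

Species Q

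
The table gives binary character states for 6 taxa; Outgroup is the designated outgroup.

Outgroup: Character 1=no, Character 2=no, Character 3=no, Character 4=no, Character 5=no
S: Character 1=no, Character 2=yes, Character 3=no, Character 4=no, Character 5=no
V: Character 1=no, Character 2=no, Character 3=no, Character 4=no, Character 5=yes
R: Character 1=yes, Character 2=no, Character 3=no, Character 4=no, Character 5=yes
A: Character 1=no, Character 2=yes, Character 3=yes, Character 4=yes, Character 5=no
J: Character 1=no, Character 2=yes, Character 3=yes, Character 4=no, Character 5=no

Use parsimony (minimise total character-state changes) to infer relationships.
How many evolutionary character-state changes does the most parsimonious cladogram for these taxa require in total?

5

The outgroup has state 'no' for every character, so 'yes' is the derived state throughout.
Character 1 (derived state 'yes') is unique to R (autapomorphy; uninformative for grouping).
Character 2: derived state 'yes' in A, J, and S only — synapomorphy for {A, J, S}.
Only A and J show the derived state 'yes' for Character 3, supporting them as a clade.
Character 4: derived state 'yes' in A only — an autapomorphy, so it tells us nothing about relationships among taxa.
Character 5 (derived state 'yes') is shared by R and V — a synapomorphy uniting that clade.
Most parsimonious ingroup topology: ((S,(A,J)),(V,R)).
Changes per character on this tree: Character 1: 1; Character 2: 1; Character 3: 1; Character 4: 1; Character 5: 1.
Total = 5.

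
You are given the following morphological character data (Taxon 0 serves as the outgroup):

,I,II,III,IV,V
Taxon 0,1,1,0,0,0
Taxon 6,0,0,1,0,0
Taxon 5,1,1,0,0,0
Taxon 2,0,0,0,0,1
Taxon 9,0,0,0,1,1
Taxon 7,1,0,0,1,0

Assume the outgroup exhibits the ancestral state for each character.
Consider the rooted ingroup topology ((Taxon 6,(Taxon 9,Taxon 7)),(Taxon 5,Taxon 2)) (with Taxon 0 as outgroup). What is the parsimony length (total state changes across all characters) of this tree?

9

Map each character onto ((Taxon 6,(Taxon 9,Taxon 7)),(Taxon 5,Taxon 2)) (rooted by Taxon 0) and count the minimum state changes it requires (Fitch parsimony):
I: 3; II: 2; III: 1; IV: 1; V: 2.
Total tree length = 9.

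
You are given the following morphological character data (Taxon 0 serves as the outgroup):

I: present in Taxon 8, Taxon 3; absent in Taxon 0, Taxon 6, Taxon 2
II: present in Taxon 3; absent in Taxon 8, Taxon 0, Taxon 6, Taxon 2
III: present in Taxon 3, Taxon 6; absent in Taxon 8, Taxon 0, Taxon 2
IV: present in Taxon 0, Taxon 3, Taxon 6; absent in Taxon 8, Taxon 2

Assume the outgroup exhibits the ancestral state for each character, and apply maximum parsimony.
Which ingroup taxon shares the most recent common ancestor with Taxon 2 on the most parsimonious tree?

Character polarity is set by the outgroup: the derived state is whichever differs from the outgroup's state, so for IV the derived state is 'absent', and for the remaining characters it is 'present'.
I groups Taxon 3 and Taxon 8, which is incompatible with the clades supported by the remaining characters; treating it as convergent (homoplasy) costs fewer steps than any alternative tree.
II (derived state 'present') is unique to Taxon 3 (autapomorphy; uninformative for grouping).
Only Taxon 3 and Taxon 6 show the derived state 'present' for III, supporting them as a clade.
Only Taxon 2 and Taxon 8 show the derived state 'absent' for IV, supporting them as a clade.
Most parsimonious ingroup topology: ((Taxon 6,Taxon 3),(Taxon 8,Taxon 2)).
Taxon 2 and Taxon 8 form a cherry on this tree, so they are sister taxa.

Taxon 8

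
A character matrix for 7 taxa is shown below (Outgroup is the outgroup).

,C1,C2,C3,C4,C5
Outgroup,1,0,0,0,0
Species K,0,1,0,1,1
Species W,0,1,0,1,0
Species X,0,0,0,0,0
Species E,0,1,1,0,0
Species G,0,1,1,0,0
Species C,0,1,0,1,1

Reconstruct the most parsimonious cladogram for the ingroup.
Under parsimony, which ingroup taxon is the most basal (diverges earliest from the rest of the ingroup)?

Species X

Character polarity is set by the outgroup: the derived state is whichever differs from the outgroup's state, so for C1 the derived state is '0', and for the remaining characters it is '1'.
All ingroup taxa share the derived state '0' for C1; it defines the ingroup but does not resolve relationships within it.
C2 (derived state '1') is shared by Species C, Species E, Species G, Species K, and Species W — a synapomorphy uniting that clade.
C3: derived state '1' in Species E and Species G only — synapomorphy for {Species E, Species G}.
Only Species C, Species K, and Species W show the derived state '1' for C4, supporting them as a clade.
Only Species C and Species K show the derived state '1' for C5, supporting them as a clade.
Most parsimonious ingroup topology: ((((Species K,Species C),Species W),(Species E,Species G)),Species X).
Species X is sister to the clade containing all other ingroup taxa, so it is the earliest-diverging (most basal) ingroup lineage.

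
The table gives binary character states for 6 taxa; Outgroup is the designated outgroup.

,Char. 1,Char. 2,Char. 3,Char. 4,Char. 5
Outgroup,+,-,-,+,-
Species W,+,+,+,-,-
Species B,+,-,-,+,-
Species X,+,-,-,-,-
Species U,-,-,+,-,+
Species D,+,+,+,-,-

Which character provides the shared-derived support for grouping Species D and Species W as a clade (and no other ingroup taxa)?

Char. 2

Character polarity is set by the outgroup: the derived state is whichever differs from the outgroup's state, so for Char. 1, Char. 4 the derived state is '-', and for the remaining characters it is '+'.
Char. 1: derived state '-' in Species U only — an autapomorphy, so it tells us nothing about relationships among taxa.
Only Species D and Species W show the derived state '+' for Char. 2, supporting them as a clade.
Char. 3: derived state '+' in Species D, Species U, and Species W only — synapomorphy for {Species D, Species U, Species W}.
Only Species D, Species U, Species W, and Species X show the derived state '-' for Char. 4, supporting them as a clade.
Char. 5 (derived state '+') is unique to Species U (autapomorphy; uninformative for grouping).
Most parsimonious ingroup topology: ((((Species W,Species D),Species U),Species X),Species B).
The clade {Species D, Species W} is supported by Char. 2: its derived state '+' occurs in exactly those taxa and in no other taxon (including the outgroup).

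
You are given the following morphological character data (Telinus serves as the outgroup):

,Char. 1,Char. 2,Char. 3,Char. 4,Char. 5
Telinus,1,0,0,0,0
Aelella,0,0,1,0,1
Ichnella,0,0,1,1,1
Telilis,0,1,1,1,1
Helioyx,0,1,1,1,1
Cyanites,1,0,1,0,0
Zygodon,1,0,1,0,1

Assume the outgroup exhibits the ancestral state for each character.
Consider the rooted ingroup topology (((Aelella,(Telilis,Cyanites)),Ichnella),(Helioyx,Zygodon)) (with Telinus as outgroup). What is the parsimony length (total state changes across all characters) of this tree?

11

Map each character onto (((Aelella,(Telilis,Cyanites)),Ichnella),(Helioyx,Zygodon)) (rooted by Telinus) and count the minimum state changes it requires (Fitch parsimony):
Char. 1: 3; Char. 2: 2; Char. 3: 1; Char. 4: 3; Char. 5: 2.
Total tree length = 11.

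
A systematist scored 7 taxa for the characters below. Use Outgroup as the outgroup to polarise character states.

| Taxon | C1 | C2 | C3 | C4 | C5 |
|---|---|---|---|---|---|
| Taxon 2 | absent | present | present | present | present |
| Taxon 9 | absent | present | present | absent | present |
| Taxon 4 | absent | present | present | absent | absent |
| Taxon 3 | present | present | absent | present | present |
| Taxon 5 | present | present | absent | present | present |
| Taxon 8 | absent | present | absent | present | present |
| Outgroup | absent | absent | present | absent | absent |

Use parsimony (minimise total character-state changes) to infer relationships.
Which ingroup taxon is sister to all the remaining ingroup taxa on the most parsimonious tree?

Taxon 4

Character polarity is set by the outgroup: the derived state is whichever differs from the outgroup's state, so for C3 the derived state is 'absent', and for the remaining characters it is 'present'.
Only Taxon 3 and Taxon 5 show the derived state 'present' for C1, supporting them as a clade.
All ingroup taxa share the derived state 'present' for C2; it defines the ingroup but does not resolve relationships within it.
C3 (derived state 'absent') is shared by Taxon 3, Taxon 5, and Taxon 8 — a synapomorphy uniting that clade.
Only Taxon 2, Taxon 3, Taxon 5, and Taxon 8 show the derived state 'present' for C4, supporting them as a clade.
C5 (derived state 'present') is shared by Taxon 2, Taxon 3, Taxon 5, Taxon 8, and Taxon 9 — a synapomorphy uniting that clade.
Most parsimonious ingroup topology: ((((Taxon 8,(Taxon 3,Taxon 5)),Taxon 2),Taxon 9),Taxon 4).
Taxon 4 is sister to the clade containing all other ingroup taxa, so it is the earliest-diverging (most basal) ingroup lineage.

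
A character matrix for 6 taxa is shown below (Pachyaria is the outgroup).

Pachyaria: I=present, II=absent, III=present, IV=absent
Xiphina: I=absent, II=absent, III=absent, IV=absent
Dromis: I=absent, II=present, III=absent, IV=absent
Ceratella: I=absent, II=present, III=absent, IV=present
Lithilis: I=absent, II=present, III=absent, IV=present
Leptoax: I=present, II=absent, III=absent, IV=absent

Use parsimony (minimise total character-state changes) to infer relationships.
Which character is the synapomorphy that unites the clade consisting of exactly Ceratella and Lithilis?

IV

Character polarity is set by the outgroup: the derived state is whichever differs from the outgroup's state, so for I, III the derived state is 'absent', and for the remaining characters it is 'present'.
I: derived state 'absent' in Ceratella, Dromis, Lithilis, and Xiphina only — synapomorphy for {Ceratella, Dromis, Lithilis, Xiphina}.
II: derived state 'present' in Ceratella, Dromis, and Lithilis only — synapomorphy for {Ceratella, Dromis, Lithilis}.
III (derived state 'absent') is shared by all ingroup taxa — unites the whole ingroup.
Only Ceratella and Lithilis show the derived state 'present' for IV, supporting them as a clade.
Most parsimonious ingroup topology: ((Xiphina,(Dromis,(Ceratella,Lithilis))),Leptoax).
The clade {Ceratella, Lithilis} is supported by IV: its derived state 'present' occurs in exactly those taxa and in no other taxon (including the outgroup).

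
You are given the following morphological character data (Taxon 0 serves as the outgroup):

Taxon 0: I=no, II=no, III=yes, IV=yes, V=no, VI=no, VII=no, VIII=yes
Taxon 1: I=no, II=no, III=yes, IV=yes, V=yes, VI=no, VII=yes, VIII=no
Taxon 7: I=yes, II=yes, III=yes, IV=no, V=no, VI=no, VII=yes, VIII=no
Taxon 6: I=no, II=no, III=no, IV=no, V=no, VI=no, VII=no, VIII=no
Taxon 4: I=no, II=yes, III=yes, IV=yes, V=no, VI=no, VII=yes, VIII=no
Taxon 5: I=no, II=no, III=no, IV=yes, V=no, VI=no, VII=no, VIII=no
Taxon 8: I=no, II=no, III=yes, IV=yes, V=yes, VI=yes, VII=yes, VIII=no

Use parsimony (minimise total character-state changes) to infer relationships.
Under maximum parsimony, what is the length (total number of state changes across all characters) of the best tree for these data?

9

Character polarity is set by the outgroup: the derived state is whichever differs from the outgroup's state, so for III, IV, VIII the derived state is 'no', and for the remaining characters it is 'yes'.
I (derived state 'yes') is unique to Taxon 7 (autapomorphy; uninformative for grouping).
II: derived state 'yes' in Taxon 4 and Taxon 7 only — synapomorphy for {Taxon 4, Taxon 7}.
Only Taxon 5 and Taxon 6 show the derived state 'no' for III, supporting them as a clade.
IV (state 'no') occurs in Taxon 6 and Taxon 7 but conflicts with the nesting implied by the other characters — most parsimoniously interpreted as homoplasy.
V: derived state 'yes' in Taxon 1 and Taxon 8 only — synapomorphy for {Taxon 1, Taxon 8}.
VI: derived state 'yes' in Taxon 8 only — an autapomorphy, so it tells us nothing about relationships among taxa.
VII (derived state 'yes') is shared by Taxon 1, Taxon 4, Taxon 7, and Taxon 8 — a synapomorphy uniting that clade.
All ingroup taxa share the derived state 'no' for VIII; it defines the ingroup but does not resolve relationships within it.
Most parsimonious ingroup topology: (((Taxon 1,Taxon 8),(Taxon 7,Taxon 4)),(Taxon 6,Taxon 5)).
Changes per character on this tree: I: 1; II: 1; III: 1; IV: 2; V: 1; VI: 1; VII: 1; VIII: 1.
Total = 9.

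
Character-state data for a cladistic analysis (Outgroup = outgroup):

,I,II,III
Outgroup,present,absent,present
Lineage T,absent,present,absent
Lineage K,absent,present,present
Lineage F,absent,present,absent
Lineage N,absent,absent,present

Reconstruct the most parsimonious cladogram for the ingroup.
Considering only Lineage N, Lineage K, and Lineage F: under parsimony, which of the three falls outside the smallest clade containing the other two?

Character polarity is set by the outgroup: the derived state is whichever differs from the outgroup's state, so for I, III the derived state is 'absent', and for the remaining characters it is 'present'.
I (derived state 'absent') is shared by all ingroup taxa — unites the whole ingroup.
Only Lineage F, Lineage K, and Lineage T show the derived state 'present' for II, supporting them as a clade.
III: derived state 'absent' in Lineage F and Lineage T only — synapomorphy for {Lineage F, Lineage T}.
Most parsimonious ingroup topology: (((Lineage F,Lineage T),Lineage K),Lineage N).
Lineage K and Lineage F share a more recent common ancestor with each other than either does with Lineage N, so Lineage N is the least closely related of the three.

Lineage N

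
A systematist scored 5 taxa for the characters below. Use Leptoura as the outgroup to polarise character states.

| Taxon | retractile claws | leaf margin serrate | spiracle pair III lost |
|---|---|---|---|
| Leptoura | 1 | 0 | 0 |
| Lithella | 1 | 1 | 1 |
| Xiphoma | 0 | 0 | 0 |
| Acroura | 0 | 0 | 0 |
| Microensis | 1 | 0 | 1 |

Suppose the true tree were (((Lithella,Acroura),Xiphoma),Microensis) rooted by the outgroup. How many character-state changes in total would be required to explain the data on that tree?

Map each character onto (((Lithella,Acroura),Xiphoma),Microensis) (rooted by Leptoura) and count the minimum state changes it requires (Fitch parsimony):
retractile claws: 2; leaf margin serrate: 1; spiracle pair III lost: 2.
Total tree length = 5.

5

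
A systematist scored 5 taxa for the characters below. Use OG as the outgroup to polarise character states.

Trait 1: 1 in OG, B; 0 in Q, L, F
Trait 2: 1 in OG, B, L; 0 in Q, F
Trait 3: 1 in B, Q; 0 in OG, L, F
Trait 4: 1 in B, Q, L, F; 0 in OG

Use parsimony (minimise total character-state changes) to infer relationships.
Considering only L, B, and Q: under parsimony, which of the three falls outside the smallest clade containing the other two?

Character polarity is set by the outgroup: the derived state is whichever differs from the outgroup's state, so for Trait 1, Trait 2 the derived state is '0', and for the remaining characters it is '1'.
Only F, L, and Q show the derived state '0' for Trait 1, supporting them as a clade.
Trait 2: derived state '0' in F and Q only — synapomorphy for {F, Q}.
Trait 3 (state '1') occurs in B and Q but conflicts with the nesting implied by the other characters — most parsimoniously interpreted as homoplasy.
Trait 4 (derived state '1') is shared by all ingroup taxa — unites the whole ingroup.
Most parsimonious ingroup topology: (B,((Q,F),L)).
L and Q share a more recent common ancestor with each other than either does with B, so B is the least closely related of the three.

B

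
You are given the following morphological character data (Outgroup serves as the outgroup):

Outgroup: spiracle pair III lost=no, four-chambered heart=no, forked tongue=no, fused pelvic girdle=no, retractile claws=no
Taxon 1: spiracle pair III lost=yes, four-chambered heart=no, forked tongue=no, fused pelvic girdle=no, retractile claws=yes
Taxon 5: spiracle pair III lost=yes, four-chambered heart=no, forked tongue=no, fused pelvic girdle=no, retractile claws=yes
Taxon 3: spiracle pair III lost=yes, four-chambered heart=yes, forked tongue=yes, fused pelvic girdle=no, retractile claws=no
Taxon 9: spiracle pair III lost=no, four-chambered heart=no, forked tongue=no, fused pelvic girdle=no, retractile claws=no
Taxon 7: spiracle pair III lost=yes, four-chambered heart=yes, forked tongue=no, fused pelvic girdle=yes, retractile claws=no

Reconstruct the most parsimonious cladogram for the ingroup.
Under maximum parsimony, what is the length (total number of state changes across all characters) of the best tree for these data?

5

The outgroup has state 'no' for every character, so 'yes' is the derived state throughout.
spiracle pair III lost: derived state 'yes' in Taxon 1, Taxon 3, Taxon 5, and Taxon 7 only — synapomorphy for {Taxon 1, Taxon 3, Taxon 5, Taxon 7}.
four-chambered heart: derived state 'yes' in Taxon 3 and Taxon 7 only — synapomorphy for {Taxon 3, Taxon 7}.
forked tongue (derived state 'yes') is unique to Taxon 3 (autapomorphy; uninformative for grouping).
fused pelvic girdle (derived state 'yes') is unique to Taxon 7 (autapomorphy; uninformative for grouping).
retractile claws: derived state 'yes' in Taxon 1 and Taxon 5 only — synapomorphy for {Taxon 1, Taxon 5}.
Most parsimonious ingroup topology: (((Taxon 1,Taxon 5),(Taxon 3,Taxon 7)),Taxon 9).
Changes per character on this tree: spiracle pair III lost: 1; four-chambered heart: 1; forked tongue: 1; fused pelvic girdle: 1; retractile claws: 1.
Total = 5.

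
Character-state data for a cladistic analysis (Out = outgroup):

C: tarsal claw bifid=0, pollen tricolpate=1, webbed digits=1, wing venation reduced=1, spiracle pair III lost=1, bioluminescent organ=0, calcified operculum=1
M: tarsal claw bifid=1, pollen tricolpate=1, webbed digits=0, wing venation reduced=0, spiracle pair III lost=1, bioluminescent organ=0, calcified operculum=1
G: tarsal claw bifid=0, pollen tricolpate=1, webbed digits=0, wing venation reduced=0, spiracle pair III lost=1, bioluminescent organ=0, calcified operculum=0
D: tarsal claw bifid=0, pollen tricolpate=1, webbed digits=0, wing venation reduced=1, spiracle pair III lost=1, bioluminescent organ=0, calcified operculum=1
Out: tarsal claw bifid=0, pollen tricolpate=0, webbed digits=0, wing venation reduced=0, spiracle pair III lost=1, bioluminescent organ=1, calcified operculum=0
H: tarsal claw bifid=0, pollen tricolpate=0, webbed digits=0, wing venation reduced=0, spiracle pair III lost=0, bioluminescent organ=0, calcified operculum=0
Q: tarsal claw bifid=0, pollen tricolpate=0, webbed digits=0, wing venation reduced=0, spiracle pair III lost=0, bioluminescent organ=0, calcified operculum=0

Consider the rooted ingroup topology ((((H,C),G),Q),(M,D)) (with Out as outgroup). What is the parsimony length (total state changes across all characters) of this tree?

12

Map each character onto ((((H,C),G),Q),(M,D)) (rooted by Out) and count the minimum state changes it requires (Fitch parsimony):
tarsal claw bifid: 1; pollen tricolpate: 3; webbed digits: 1; wing venation reduced: 2; spiracle pair III lost: 2; bioluminescent organ: 1; calcified operculum: 2.
Total tree length = 12.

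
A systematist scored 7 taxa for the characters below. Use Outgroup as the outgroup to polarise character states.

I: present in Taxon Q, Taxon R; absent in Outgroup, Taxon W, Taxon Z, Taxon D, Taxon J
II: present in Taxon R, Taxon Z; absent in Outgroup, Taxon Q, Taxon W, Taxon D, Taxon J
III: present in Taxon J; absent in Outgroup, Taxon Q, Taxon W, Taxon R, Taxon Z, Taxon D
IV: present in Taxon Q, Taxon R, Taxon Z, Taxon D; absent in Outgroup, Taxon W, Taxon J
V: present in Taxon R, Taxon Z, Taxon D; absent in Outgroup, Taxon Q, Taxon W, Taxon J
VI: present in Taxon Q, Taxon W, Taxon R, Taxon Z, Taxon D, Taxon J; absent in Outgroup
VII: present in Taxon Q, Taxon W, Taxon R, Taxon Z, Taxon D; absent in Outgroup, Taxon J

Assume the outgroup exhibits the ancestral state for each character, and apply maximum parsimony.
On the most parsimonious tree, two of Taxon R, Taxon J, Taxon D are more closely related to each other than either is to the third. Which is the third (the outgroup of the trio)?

Taxon J

The outgroup has state 'absent' for every character, so 'present' is the derived state throughout.
I groups Taxon Q and Taxon R, which is incompatible with the clades supported by the remaining characters; treating it as convergent (homoplasy) costs fewer steps than any alternative tree.
Only Taxon R and Taxon Z show the derived state 'present' for II, supporting them as a clade.
III: derived state 'present' in Taxon J only — an autapomorphy, so it tells us nothing about relationships among taxa.
IV: derived state 'present' in Taxon D, Taxon Q, Taxon R, and Taxon Z only — synapomorphy for {Taxon D, Taxon Q, Taxon R, Taxon Z}.
V: derived state 'present' in Taxon D, Taxon R, and Taxon Z only — synapomorphy for {Taxon D, Taxon R, Taxon Z}.
VI (derived state 'present') is shared by all ingroup taxa — unites the whole ingroup.
VII (derived state 'present') is shared by Taxon D, Taxon Q, Taxon R, Taxon W, and Taxon Z — a synapomorphy uniting that clade.
Most parsimonious ingroup topology: (((Taxon Q,((Taxon R,Taxon Z),Taxon D)),Taxon W),Taxon J).
Taxon D and Taxon R share a more recent common ancestor with each other than either does with Taxon J, so Taxon J is the least closely related of the three.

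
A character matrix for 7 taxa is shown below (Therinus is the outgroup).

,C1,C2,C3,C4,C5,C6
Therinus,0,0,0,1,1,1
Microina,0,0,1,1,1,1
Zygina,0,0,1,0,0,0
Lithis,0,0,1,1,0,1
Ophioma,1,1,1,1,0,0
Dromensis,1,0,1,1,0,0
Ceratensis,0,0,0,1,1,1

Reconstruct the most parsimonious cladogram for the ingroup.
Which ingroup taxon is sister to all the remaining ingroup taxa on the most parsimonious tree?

Character polarity is set by the outgroup: the derived state is whichever differs from the outgroup's state, so for C4, C5, C6 the derived state is '0', and for the remaining characters it is '1'.
C1: derived state '1' in Dromensis and Ophioma only — synapomorphy for {Dromensis, Ophioma}.
C2 (derived state '1') is unique to Ophioma (autapomorphy; uninformative for grouping).
C3 (derived state '1') is shared by Dromensis, Lithis, Microina, Ophioma, and Zygina — a synapomorphy uniting that clade.
C4: derived state '0' in Zygina only — an autapomorphy, so it tells us nothing about relationships among taxa.
C5: derived state '0' in Dromensis, Lithis, Ophioma, and Zygina only — synapomorphy for {Dromensis, Lithis, Ophioma, Zygina}.
C6 (derived state '0') is shared by Dromensis, Ophioma, and Zygina — a synapomorphy uniting that clade.
Most parsimonious ingroup topology: ((Microina,((Zygina,(Ophioma,Dromensis)),Lithis)),Ceratensis).
Ceratensis is sister to the clade containing all other ingroup taxa, so it is the earliest-diverging (most basal) ingroup lineage.

Ceratensis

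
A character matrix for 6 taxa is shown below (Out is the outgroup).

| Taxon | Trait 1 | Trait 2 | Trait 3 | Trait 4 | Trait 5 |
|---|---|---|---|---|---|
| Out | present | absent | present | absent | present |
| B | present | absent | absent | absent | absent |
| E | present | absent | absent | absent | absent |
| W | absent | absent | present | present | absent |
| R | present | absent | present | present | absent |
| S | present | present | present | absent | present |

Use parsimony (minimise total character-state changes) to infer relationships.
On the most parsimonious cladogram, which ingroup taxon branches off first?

S

Character polarity is set by the outgroup: the derived state is whichever differs from the outgroup's state, so for Trait 1, Trait 3, Trait 5 the derived state is 'absent', and for the remaining characters it is 'present'.
Trait 1 (derived state 'absent') is unique to W (autapomorphy; uninformative for grouping).
Trait 2: derived state 'present' in S only — an autapomorphy, so it tells us nothing about relationships among taxa.
Trait 3 (derived state 'absent') is shared by B and E — a synapomorphy uniting that clade.
Trait 4: derived state 'present' in R and W only — synapomorphy for {R, W}.
Trait 5: derived state 'absent' in B, E, R, and W only — synapomorphy for {B, E, R, W}.
Most parsimonious ingroup topology: (((B,E),(W,R)),S).
S is sister to the clade containing all other ingroup taxa, so it is the earliest-diverging (most basal) ingroup lineage.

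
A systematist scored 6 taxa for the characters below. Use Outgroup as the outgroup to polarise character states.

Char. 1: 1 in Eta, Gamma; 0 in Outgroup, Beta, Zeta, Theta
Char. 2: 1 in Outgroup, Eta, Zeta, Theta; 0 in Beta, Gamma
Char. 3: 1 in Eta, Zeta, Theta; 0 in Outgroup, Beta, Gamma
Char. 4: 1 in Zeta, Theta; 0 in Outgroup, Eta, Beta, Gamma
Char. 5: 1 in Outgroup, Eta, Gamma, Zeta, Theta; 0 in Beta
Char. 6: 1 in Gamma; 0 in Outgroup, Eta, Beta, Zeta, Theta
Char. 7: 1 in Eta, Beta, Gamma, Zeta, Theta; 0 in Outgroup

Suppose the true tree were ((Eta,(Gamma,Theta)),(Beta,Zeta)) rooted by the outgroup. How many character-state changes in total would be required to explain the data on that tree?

Map each character onto ((Eta,(Gamma,Theta)),(Beta,Zeta)) (rooted by Outgroup) and count the minimum state changes it requires (Fitch parsimony):
Char. 1: 2; Char. 2: 2; Char. 3: 3; Char. 4: 2; Char. 5: 1; Char. 6: 1; Char. 7: 1.
Total tree length = 12.

12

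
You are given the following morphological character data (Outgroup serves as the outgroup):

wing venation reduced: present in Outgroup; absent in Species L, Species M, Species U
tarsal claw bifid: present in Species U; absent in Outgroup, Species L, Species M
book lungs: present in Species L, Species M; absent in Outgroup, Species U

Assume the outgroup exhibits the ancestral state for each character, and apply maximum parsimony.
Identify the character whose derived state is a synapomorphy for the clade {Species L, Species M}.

Character polarity is set by the outgroup: the derived state is whichever differs from the outgroup's state, so for wing venation reduced the derived state is 'absent', and for the remaining characters it is 'present'.
All ingroup taxa share the derived state 'absent' for wing venation reduced; it defines the ingroup but does not resolve relationships within it.
tarsal claw bifid (derived state 'present') is unique to Species U (autapomorphy; uninformative for grouping).
Only Species L and Species M show the derived state 'present' for book lungs, supporting them as a clade.
Most parsimonious ingroup topology: ((Species L,Species M),Species U).
The clade {Species L, Species M} is supported by book lungs: its derived state 'present' occurs in exactly those taxa and in no other taxon (including the outgroup).

book lungs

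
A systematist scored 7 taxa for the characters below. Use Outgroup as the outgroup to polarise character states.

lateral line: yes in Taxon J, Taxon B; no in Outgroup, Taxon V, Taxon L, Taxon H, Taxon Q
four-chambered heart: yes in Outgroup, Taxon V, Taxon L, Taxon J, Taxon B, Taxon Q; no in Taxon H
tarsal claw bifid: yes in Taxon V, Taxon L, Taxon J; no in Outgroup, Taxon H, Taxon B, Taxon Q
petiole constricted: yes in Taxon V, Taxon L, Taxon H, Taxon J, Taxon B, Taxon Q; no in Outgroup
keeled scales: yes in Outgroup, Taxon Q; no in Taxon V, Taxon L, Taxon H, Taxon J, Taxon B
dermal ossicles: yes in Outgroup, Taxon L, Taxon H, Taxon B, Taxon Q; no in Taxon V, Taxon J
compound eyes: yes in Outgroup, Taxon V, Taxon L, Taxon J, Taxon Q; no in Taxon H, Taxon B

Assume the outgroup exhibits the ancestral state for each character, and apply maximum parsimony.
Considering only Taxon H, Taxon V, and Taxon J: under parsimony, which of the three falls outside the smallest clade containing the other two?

Character polarity is set by the outgroup: the derived state is whichever differs from the outgroup's state, so for four-chambered heart, keeled scales, dermal ossicles, compound eyes the derived state is 'no', and for the remaining characters it is 'yes'.
lateral line (state 'yes') occurs in Taxon B and Taxon J but conflicts with the nesting implied by the other characters — most parsimoniously interpreted as homoplasy.
four-chambered heart (derived state 'no') is unique to Taxon H (autapomorphy; uninformative for grouping).
tarsal claw bifid: derived state 'yes' in Taxon J, Taxon L, and Taxon V only — synapomorphy for {Taxon J, Taxon L, Taxon V}.
All ingroup taxa share the derived state 'yes' for petiole constricted; it defines the ingroup but does not resolve relationships within it.
Only Taxon B, Taxon H, Taxon J, Taxon L, and Taxon V show the derived state 'no' for keeled scales, supporting them as a clade.
dermal ossicles (derived state 'no') is shared by Taxon J and Taxon V — a synapomorphy uniting that clade.
Only Taxon B and Taxon H show the derived state 'no' for compound eyes, supporting them as a clade.
Most parsimonious ingroup topology: ((((Taxon V,Taxon J),Taxon L),(Taxon H,Taxon B)),Taxon Q).
Taxon V and Taxon J share a more recent common ancestor with each other than either does with Taxon H, so Taxon H is the least closely related of the three.

Taxon H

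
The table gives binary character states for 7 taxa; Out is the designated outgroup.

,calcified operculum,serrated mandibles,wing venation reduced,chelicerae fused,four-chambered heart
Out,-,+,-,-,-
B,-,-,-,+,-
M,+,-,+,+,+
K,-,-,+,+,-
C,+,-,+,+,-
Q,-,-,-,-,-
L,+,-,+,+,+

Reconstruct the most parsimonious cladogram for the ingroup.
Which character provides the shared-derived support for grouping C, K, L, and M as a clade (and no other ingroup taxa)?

wing venation reduced

Character polarity is set by the outgroup: the derived state is whichever differs from the outgroup's state, so for serrated mandibles the derived state is '-', and for the remaining characters it is '+'.
Only C, L, and M show the derived state '+' for calcified operculum, supporting them as a clade.
All ingroup taxa share the derived state '-' for serrated mandibles; it defines the ingroup but does not resolve relationships within it.
Only C, K, L, and M show the derived state '+' for wing venation reduced, supporting them as a clade.
chelicerae fused (derived state '+') is shared by B, C, K, L, and M — a synapomorphy uniting that clade.
Only L and M show the derived state '+' for four-chambered heart, supporting them as a clade.
Most parsimonious ingroup topology: ((B,(((M,L),C),K)),Q).
The clade {C, K, L, M} is supported by wing venation reduced: its derived state '+' occurs in exactly those taxa and in no other taxon (including the outgroup).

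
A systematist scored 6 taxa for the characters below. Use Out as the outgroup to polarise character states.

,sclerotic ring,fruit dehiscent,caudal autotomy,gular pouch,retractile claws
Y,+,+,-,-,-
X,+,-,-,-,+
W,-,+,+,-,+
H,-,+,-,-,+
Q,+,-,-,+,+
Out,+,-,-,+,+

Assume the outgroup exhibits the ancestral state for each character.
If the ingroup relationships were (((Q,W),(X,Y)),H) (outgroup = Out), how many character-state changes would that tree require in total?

Map each character onto (((Q,W),(X,Y)),H) (rooted by Out) and count the minimum state changes it requires (Fitch parsimony):
sclerotic ring: 2; fruit dehiscent: 3; caudal autotomy: 1; gular pouch: 2; retractile claws: 1.
Total tree length = 9.

9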